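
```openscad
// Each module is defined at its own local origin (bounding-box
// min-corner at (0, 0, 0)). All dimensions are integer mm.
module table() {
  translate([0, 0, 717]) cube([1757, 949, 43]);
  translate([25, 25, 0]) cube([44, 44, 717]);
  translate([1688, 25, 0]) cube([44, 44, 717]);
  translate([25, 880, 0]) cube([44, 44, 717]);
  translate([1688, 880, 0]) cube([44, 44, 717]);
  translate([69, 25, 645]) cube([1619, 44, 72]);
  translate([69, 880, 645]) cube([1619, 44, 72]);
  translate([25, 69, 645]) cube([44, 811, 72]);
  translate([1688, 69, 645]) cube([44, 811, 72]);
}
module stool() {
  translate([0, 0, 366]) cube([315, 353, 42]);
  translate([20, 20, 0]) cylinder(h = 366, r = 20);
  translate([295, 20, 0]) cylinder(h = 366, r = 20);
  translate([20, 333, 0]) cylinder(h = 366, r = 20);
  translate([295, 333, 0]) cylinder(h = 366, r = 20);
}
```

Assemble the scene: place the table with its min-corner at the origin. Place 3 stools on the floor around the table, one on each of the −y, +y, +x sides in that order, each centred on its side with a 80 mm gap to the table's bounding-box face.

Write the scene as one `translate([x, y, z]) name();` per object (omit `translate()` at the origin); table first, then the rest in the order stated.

table();
translate([721, -433, 0]) stool();
translate([721, 1029, 0]) stool();
translate([1837, 298, 0]) stool();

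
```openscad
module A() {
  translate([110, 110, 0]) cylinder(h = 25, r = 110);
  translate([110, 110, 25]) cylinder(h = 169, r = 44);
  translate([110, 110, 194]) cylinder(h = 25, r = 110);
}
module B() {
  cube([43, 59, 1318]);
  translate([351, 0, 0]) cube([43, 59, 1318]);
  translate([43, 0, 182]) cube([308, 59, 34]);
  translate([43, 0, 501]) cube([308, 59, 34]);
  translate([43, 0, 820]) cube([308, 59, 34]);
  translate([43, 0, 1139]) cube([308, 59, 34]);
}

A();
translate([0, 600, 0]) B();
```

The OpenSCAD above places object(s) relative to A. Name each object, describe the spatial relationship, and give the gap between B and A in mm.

The ladder's nearest face is 380 mm from the spool's +y face.

A is a spool. B is a ladder. The ladder is on the floor beside the spool on its +y side. The gap between the ladder and the spool is 380 mm.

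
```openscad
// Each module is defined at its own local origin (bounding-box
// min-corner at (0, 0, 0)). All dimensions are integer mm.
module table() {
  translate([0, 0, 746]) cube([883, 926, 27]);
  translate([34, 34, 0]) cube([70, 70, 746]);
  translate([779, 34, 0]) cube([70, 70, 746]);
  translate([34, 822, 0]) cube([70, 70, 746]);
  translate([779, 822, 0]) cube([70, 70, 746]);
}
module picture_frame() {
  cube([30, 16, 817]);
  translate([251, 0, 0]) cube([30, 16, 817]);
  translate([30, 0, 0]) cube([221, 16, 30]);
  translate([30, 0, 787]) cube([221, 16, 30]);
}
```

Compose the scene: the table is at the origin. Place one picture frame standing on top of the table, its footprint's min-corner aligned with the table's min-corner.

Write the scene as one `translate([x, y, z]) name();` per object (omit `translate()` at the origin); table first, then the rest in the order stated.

table();
translate([0, 0, 773]) picture_frame();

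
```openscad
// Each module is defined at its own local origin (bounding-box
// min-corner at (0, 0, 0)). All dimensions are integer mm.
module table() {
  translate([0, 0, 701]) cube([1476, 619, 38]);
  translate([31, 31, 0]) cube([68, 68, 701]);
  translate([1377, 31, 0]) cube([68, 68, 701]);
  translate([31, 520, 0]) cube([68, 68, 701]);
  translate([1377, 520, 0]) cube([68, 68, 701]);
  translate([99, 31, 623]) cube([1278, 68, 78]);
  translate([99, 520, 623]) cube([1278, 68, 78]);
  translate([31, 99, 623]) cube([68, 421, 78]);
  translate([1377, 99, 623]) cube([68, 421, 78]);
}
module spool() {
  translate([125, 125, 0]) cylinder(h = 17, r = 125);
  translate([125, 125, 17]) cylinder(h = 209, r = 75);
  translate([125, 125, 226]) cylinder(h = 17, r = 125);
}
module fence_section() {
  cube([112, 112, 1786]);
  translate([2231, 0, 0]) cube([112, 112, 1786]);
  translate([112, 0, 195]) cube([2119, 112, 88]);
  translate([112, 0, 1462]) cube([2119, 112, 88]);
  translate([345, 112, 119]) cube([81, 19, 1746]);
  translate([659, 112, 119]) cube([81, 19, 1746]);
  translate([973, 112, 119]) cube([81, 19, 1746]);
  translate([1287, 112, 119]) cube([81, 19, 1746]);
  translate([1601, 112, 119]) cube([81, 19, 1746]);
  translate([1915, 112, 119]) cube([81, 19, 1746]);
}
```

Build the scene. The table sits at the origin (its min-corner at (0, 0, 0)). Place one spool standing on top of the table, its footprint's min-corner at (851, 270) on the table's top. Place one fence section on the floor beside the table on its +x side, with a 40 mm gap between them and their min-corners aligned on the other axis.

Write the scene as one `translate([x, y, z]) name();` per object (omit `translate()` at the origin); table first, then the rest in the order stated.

table();
translate([851, 270, 739]) spool();
translate([1516, 0, 0]) fence_section();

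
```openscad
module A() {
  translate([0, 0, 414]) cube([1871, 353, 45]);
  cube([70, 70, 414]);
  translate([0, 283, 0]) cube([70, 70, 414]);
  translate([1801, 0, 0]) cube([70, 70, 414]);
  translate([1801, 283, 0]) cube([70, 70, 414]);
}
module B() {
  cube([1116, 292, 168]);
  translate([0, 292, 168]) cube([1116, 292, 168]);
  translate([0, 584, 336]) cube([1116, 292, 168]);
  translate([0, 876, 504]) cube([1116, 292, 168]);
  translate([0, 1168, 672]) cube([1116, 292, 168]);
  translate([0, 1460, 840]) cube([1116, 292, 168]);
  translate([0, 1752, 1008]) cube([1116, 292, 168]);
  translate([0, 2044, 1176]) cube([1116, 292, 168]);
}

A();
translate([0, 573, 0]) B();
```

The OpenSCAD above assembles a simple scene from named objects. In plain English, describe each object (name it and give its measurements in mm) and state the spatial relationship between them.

A is a long wooden bench with a 1871 mm (x) × 353 mm (y) seat, 45 mm thick, its top surface 459 mm above the floor. Four 70 mm square legs at the seat corners, flush with the edges, run from z = 0 to the seat underside.

B is a straight staircase of 8 solid steps. Each step is 1116 mm wide (x), 292 mm deep (y, the going) and 168 mm tall (the rise). The first step rests on the floor; each subsequent step sits one going further in +y and one rise higher in +z, directly behind and above the previous step with no overlap.

The staircase is on the floor beside the bench on its +y side.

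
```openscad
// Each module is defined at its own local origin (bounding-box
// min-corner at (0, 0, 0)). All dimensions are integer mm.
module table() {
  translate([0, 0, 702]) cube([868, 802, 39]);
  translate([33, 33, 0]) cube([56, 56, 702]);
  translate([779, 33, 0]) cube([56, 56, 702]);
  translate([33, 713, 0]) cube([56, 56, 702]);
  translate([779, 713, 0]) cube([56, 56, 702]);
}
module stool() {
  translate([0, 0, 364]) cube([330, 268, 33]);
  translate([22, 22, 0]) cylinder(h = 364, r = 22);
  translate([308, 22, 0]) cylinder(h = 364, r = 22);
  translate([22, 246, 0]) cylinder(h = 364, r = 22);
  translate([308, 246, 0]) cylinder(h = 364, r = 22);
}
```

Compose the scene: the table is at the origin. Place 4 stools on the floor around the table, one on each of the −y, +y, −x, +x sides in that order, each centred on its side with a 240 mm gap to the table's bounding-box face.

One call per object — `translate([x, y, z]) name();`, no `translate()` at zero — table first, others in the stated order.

table();
translate([269, -508, 0]) stool();
translate([269, 1042, 0]) stool();
translate([-570, 267, 0]) stool();
translate([1108, 267, 0]) stool();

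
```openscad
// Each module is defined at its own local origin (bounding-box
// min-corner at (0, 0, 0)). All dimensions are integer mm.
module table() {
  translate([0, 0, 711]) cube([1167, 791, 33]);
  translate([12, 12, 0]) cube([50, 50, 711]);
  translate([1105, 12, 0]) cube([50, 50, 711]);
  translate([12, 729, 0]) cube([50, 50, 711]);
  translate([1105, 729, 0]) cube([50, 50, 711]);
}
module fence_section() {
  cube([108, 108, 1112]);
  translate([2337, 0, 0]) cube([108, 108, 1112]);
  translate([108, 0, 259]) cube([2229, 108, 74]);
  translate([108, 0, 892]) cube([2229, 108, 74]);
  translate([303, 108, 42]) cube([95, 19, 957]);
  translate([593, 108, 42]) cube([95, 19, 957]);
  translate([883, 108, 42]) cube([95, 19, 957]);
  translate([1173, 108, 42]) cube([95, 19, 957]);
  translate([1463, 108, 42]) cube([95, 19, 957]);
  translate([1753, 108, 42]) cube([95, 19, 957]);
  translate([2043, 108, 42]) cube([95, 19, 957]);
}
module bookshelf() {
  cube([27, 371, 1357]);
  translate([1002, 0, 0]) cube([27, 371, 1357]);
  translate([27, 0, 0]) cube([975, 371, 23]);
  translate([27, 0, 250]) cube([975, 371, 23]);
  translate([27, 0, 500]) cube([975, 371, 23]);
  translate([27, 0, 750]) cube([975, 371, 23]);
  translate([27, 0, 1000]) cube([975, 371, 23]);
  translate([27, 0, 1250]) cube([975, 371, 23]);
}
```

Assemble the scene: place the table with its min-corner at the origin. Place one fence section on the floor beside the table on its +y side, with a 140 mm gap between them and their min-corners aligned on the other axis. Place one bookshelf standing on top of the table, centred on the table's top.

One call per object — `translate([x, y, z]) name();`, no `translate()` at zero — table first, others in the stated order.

table();
translate([0, 931, 0]) fence_section();
translate([69, 210, 744]) bookshelf();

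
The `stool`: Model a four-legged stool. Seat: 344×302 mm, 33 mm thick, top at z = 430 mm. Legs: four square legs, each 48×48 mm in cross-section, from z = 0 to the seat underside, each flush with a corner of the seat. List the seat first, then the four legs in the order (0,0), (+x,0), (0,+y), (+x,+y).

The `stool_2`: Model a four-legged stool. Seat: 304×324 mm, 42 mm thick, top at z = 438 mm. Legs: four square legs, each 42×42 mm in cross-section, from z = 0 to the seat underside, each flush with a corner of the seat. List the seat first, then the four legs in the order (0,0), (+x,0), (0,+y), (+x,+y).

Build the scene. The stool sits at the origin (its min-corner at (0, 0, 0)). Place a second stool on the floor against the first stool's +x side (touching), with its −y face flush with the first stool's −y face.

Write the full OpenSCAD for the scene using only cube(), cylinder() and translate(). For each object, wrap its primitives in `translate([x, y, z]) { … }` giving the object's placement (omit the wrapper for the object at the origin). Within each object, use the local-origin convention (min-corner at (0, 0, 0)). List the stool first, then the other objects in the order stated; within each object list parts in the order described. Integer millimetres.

translate([0, 0, 397]) cube([344, 302, 33]);
cube([48, 48, 397]);
translate([296, 0, 0]) cube([48, 48, 397]);
translate([0, 254, 0]) cube([48, 48, 397]);
translate([296, 254, 0]) cube([48, 48, 397]);
translate([344, 0, 0]) {
  translate([0, 0, 396]) cube([304, 324, 42]);
  cube([42, 42, 396]);
  translate([262, 0, 0]) cube([42, 42, 396]);
  translate([0, 282, 0]) cube([42, 42, 396]);
  translate([262, 282, 0]) cube([42, 42, 396]);
}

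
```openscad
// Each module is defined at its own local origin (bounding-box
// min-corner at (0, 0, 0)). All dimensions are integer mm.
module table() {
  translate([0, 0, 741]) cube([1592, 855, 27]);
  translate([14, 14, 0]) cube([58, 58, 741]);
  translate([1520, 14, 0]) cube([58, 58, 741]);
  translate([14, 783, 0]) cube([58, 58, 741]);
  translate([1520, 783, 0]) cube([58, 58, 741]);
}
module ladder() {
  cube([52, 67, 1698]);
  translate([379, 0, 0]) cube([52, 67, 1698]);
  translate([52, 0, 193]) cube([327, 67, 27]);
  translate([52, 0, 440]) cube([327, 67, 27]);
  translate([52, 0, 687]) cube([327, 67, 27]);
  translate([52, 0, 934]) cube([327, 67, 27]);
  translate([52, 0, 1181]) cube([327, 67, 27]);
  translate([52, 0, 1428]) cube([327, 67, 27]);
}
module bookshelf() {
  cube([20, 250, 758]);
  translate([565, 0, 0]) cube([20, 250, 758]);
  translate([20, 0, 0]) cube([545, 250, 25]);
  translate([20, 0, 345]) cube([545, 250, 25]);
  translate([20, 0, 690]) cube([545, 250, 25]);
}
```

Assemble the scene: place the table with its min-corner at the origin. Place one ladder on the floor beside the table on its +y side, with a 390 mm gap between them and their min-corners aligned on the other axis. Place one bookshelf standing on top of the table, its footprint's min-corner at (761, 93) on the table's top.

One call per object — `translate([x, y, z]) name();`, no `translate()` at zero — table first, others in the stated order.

table();
translate([0, 1245, 0]) ladder();
translate([761, 93, 768]) bookshelf();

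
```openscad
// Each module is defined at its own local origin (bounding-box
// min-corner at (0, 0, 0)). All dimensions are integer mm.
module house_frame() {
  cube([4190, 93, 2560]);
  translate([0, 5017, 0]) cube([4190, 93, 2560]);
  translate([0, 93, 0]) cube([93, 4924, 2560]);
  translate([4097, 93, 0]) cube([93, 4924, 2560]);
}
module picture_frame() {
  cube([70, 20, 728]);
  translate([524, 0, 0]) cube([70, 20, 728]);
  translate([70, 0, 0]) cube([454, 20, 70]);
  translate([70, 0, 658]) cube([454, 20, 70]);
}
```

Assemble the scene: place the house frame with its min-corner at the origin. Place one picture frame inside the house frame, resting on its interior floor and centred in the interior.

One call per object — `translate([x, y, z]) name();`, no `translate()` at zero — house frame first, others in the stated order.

house_frame();
translate([1798, 2545, 0]) picture_frame();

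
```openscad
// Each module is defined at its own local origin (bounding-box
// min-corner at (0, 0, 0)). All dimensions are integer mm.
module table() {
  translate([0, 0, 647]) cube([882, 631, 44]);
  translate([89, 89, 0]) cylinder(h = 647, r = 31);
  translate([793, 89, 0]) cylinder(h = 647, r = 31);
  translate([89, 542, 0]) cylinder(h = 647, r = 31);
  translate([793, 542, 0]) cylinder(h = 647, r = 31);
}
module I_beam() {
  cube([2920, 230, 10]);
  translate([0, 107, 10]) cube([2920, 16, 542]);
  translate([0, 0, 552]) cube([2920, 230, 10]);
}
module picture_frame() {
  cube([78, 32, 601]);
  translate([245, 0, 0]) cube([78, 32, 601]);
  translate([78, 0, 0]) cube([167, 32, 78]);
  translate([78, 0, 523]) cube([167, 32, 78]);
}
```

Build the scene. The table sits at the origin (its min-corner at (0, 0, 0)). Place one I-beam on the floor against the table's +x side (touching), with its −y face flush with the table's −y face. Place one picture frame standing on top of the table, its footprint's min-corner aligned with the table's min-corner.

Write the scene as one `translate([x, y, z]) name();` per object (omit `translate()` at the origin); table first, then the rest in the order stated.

table();
translate([882, 0, 0]) I_beam();
translate([0, 0, 691]) picture_frame();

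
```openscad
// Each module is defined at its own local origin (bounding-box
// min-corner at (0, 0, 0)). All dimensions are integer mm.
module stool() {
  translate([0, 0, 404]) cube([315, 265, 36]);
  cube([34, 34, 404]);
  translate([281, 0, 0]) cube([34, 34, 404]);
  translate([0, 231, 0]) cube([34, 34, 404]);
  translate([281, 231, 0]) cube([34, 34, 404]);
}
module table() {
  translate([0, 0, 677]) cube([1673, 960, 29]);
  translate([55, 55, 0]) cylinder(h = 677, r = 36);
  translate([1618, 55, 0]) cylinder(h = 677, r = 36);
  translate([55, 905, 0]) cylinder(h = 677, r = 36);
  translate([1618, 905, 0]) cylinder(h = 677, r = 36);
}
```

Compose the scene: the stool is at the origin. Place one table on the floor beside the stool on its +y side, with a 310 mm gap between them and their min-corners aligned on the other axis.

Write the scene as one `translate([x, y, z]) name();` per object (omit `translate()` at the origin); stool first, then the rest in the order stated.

stool();
translate([0, 575, 0]) table();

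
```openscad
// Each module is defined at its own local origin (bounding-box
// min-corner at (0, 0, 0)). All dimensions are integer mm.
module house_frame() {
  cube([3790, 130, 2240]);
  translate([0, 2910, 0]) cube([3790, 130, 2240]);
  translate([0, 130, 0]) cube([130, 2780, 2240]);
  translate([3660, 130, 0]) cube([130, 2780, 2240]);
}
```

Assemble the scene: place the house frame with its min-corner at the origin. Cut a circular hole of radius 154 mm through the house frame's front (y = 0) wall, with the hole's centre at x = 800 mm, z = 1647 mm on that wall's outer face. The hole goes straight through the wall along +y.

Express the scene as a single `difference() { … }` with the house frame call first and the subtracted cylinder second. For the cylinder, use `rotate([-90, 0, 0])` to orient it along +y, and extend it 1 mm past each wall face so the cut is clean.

difference() {
  house_frame();
  translate([800, -1, 1647]) rotate([-90, 0, 0]) cylinder(h = 132, r = 154);
}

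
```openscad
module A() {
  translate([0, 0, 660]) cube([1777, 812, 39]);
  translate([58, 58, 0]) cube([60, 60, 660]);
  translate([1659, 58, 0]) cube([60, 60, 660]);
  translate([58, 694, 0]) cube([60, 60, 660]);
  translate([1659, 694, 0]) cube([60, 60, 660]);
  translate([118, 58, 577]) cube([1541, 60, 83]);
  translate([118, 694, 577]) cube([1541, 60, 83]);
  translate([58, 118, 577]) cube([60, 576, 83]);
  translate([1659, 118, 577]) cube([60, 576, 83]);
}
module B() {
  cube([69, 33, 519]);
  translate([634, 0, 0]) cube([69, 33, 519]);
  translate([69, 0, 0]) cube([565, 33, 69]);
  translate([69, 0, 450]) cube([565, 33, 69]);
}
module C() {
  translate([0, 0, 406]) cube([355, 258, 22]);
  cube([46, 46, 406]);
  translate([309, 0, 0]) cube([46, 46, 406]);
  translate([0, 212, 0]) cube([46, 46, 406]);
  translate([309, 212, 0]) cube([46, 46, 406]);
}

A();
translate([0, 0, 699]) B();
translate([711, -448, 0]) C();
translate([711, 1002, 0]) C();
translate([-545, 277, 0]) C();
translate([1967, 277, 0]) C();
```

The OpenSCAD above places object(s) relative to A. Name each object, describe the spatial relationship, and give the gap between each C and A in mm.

Each stool's nearest face is 190 mm from the table's bounding box.

A is a table. B is a picture frame. C is a stool. The picture frame is on top of the table. Four stools sit around the table at the −y, +y, −x, +x sides. The gap between each stool and the table is 190 mm.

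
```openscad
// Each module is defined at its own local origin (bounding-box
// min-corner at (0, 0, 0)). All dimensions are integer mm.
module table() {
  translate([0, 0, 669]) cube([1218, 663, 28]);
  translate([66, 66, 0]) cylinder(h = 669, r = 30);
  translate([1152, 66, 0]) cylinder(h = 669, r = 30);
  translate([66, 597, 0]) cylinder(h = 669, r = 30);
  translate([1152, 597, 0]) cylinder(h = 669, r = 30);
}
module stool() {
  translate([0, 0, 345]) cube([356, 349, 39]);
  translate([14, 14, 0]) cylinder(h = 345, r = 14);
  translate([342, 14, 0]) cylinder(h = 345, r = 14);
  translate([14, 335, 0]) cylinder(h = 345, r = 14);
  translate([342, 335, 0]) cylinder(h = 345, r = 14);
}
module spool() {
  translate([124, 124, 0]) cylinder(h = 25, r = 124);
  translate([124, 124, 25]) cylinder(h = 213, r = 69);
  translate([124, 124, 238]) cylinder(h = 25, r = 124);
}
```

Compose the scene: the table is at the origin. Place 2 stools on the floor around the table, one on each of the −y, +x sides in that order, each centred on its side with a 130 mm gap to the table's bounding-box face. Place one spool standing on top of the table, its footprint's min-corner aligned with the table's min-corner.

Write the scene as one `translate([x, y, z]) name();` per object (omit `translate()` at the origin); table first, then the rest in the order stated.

table();
translate([431, -479, 0]) stool();
translate([1348, 157, 0]) stool();
translate([0, 0, 697]) spool();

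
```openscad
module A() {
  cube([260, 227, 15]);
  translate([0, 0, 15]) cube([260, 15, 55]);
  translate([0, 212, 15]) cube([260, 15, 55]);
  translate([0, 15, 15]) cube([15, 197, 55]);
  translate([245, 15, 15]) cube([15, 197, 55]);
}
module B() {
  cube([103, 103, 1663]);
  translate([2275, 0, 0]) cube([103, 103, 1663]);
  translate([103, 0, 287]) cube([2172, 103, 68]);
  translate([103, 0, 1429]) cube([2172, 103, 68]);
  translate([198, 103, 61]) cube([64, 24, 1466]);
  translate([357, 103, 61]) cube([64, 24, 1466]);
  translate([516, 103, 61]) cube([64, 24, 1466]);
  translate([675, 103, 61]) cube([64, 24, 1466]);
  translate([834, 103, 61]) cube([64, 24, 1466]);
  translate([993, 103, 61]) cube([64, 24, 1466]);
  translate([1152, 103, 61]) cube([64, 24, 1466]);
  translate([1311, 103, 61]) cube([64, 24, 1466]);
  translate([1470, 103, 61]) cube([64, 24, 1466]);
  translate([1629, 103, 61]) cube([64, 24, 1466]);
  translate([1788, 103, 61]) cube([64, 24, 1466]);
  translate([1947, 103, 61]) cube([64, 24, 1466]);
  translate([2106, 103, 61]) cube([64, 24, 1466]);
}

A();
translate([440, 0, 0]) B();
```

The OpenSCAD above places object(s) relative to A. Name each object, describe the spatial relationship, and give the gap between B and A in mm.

A is an open box. B is a fence section. The fence section is on the floor beside the open box on its +x side. The gap between the fence section and the open box is 180 mm.

The fence section's nearest face is 180 mm from the open box's +x face.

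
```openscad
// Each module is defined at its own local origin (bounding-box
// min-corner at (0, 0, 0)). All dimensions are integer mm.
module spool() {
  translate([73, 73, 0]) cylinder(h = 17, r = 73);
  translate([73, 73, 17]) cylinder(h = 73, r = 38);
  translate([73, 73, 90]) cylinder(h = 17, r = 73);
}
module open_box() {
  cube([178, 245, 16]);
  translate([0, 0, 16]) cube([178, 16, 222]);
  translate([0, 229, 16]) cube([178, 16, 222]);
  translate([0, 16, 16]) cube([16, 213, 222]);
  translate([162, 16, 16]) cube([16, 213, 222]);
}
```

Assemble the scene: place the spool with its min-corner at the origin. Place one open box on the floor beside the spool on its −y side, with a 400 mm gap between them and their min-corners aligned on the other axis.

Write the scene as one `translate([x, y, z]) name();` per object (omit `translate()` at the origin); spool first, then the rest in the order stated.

spool();
translate([0, -645, 0]) open_box();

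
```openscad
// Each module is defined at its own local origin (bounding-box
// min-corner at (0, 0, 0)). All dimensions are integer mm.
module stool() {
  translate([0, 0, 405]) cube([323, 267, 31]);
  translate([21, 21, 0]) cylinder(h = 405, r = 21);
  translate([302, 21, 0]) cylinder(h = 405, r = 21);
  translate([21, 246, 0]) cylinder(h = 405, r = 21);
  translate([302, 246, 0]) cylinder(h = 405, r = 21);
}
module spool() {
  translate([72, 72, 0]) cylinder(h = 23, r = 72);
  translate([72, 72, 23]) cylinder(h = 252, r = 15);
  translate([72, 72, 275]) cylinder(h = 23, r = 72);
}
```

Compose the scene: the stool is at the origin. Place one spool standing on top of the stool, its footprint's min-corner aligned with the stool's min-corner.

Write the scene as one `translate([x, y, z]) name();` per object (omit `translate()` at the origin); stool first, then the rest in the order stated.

stool();
translate([0, 0, 436]) spool();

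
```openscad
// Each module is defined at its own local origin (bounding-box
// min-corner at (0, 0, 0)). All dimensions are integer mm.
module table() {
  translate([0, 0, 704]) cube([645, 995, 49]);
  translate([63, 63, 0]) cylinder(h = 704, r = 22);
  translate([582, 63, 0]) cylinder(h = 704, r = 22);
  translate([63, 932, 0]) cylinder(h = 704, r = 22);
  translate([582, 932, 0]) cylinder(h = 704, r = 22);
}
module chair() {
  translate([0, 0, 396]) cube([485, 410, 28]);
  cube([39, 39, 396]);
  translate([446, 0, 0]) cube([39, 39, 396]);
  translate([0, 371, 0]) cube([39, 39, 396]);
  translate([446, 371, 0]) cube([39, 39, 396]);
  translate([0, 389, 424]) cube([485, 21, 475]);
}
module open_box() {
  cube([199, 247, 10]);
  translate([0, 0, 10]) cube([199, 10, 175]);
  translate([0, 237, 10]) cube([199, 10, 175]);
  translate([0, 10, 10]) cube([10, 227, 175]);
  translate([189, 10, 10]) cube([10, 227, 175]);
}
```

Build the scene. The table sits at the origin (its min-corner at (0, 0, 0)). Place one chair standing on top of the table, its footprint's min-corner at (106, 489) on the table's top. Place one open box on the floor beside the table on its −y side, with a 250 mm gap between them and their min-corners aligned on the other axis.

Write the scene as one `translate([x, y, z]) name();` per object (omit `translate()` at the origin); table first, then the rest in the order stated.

table();
translate([106, 489, 753]) chair();
translate([0, -497, 0]) open_box();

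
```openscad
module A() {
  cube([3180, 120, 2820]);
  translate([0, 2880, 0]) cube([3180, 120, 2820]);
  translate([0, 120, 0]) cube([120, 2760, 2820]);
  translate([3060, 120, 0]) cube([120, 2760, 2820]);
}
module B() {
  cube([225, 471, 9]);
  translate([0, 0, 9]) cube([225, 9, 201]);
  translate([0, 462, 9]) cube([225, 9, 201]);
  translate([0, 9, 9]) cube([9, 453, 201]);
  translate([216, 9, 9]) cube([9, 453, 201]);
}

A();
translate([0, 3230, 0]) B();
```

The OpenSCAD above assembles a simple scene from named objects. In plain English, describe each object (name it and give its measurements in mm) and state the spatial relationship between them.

A is the wall frame of a small rectangular building: four walls, each 2820 mm tall and 120 mm thick, enclosing a footprint 3180 mm (x) by 3000 mm (y) outside-to-outside, with no floor or roof. The front and back walls (the −y and +y sides) span the full width; the two side walls fit between them.

B is an open storage box with external size 225×471×210 mm and wall thickness 9 mm (the base is also 9 mm thick). The base covers the whole footprint; the four walls stand on the base, with the y-facing walls full-width and the x-facing walls fitting between their inner faces.

The open box is on the floor beside the house frame on its +y side.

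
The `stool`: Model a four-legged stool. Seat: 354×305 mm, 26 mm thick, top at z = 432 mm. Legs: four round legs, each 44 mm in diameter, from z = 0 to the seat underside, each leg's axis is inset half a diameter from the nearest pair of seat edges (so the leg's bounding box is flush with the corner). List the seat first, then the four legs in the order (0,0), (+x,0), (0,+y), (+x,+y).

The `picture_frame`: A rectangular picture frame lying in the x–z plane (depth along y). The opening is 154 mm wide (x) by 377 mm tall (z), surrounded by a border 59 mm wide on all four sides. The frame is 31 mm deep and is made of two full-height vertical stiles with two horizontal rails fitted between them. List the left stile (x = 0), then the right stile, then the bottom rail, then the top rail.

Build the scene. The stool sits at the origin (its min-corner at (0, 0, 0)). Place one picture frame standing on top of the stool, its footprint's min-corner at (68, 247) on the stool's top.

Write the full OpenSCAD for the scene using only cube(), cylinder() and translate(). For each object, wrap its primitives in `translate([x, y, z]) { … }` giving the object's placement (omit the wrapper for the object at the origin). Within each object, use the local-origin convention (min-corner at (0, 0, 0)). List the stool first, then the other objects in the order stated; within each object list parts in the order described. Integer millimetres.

translate([0, 0, 406]) cube([354, 305, 26]);
translate([22, 22, 0]) cylinder(h = 406, r = 22);
translate([332, 22, 0]) cylinder(h = 406, r = 22);
translate([22, 283, 0]) cylinder(h = 406, r = 22);
translate([332, 283, 0]) cylinder(h = 406, r = 22);
translate([68, 247, 432]) {
  cube([59, 31, 495]);
  translate([213, 0, 0]) cube([59, 31, 495]);
  translate([59, 0, 0]) cube([154, 31, 59]);
  translate([59, 0, 436]) cube([154, 31, 59]);
}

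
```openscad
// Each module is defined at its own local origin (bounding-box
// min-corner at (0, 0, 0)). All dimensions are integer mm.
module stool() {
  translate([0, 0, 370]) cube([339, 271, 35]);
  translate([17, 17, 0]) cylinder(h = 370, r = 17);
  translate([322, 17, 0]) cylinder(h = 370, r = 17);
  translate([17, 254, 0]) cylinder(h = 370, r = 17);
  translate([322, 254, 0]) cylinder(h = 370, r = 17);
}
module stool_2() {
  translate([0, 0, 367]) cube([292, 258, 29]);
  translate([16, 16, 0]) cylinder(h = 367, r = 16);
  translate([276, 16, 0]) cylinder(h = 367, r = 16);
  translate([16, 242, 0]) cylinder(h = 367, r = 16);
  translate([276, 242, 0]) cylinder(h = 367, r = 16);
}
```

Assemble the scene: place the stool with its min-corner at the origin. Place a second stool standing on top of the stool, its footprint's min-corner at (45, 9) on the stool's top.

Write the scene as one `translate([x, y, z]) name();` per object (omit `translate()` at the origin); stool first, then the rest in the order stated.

stool();
translate([45, 9, 405]) stool_2();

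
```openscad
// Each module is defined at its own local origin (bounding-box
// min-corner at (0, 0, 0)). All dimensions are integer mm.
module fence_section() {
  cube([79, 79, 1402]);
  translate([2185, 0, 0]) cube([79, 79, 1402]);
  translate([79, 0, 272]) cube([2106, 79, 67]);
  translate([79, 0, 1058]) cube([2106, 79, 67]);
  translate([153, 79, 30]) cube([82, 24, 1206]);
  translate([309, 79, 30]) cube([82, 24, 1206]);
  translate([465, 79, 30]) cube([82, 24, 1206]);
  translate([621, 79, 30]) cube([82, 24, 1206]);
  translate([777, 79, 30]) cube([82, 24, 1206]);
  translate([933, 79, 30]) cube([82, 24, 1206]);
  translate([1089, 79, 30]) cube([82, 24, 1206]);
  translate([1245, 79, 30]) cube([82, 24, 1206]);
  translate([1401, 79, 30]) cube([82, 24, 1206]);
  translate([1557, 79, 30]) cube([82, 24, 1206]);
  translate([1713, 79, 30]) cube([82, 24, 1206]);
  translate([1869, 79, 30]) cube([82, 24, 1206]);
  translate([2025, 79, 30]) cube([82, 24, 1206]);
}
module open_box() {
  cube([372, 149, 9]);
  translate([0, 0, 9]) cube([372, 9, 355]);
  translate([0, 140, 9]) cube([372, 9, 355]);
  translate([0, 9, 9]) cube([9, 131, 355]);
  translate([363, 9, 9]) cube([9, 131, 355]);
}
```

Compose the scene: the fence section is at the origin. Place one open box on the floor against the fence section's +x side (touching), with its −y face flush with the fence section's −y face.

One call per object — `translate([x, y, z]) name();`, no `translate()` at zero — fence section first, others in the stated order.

fence_section();
translate([2264, 0, 0]) open_box();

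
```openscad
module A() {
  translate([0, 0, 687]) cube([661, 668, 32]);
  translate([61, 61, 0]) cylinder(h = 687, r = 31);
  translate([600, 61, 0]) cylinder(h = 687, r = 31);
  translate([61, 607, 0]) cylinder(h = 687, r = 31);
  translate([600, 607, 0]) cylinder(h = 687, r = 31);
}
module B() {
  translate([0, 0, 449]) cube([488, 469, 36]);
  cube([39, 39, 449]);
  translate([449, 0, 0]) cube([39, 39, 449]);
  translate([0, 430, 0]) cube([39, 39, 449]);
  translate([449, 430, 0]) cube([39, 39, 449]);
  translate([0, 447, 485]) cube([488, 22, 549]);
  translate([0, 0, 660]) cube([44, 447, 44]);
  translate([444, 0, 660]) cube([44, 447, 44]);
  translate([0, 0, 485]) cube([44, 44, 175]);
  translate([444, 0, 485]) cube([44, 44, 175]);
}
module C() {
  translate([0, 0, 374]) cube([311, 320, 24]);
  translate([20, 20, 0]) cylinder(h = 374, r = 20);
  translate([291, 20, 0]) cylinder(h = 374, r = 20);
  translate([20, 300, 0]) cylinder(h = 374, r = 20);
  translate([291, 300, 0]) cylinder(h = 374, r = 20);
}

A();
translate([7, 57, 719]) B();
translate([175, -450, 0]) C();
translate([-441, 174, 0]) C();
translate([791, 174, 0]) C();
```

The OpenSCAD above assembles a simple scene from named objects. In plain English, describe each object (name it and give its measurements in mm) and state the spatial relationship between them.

A is a rectangular dining table. The top is 661×668×32 mm with its upper surface at z = 719 mm. It stands on four round legs of 62 mm diameter, each leg's bounding box inset 30 mm from the nearest pair of top edges, running from the floor to the underside of the top.

B is a chair: 488×469 mm seat, 36 mm thick, top at z = 485 mm, on four 39 mm square corner legs flush with the seat edges. A 22 mm thick backrest slab spans the full seat width, extending 549 mm above the seat top, its back face flush with the seat's +y edge. Two armrests of 44×44 mm section run along each side from the seat's front edge to the front of the backrest, top faces 219 mm above the seat top and outer faces flush with the seat's x-edges; a 44×44 mm post under the front of each armrest stands on the seat at the front corner.

C is a four-legged stool. The seat is 311×320 mm, 24 mm thick, top at z = 398 mm. It stands on four round legs, each 40 mm in diameter, from z = 0 to the seat underside, each leg's axis is inset half a diameter from the nearest pair of seat edges (so the leg's bounding box is flush with the corner).

The chair is on top of the table. Three stools sit around the table at the −y, −x, +x sides.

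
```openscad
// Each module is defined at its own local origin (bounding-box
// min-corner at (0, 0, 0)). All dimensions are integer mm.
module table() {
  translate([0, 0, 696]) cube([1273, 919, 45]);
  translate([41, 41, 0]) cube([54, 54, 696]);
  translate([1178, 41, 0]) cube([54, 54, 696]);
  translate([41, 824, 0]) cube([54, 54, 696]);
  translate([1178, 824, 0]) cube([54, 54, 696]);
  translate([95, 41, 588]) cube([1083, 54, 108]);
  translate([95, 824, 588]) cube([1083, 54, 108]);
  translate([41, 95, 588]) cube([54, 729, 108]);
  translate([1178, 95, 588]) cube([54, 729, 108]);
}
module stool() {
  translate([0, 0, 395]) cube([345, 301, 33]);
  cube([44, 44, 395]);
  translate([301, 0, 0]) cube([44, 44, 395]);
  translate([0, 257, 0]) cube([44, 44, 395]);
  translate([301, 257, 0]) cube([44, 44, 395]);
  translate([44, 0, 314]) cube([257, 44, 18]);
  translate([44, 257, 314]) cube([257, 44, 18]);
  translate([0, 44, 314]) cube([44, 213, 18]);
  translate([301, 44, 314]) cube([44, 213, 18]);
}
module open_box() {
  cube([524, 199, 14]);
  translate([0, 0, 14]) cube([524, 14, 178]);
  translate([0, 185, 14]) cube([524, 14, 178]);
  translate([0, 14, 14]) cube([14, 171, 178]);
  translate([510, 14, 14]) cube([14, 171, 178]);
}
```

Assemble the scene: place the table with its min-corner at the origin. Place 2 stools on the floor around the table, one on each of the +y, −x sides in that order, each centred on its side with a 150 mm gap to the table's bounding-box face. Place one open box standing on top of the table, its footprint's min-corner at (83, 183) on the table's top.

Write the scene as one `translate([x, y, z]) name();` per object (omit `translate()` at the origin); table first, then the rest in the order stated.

table();
translate([464, 1069, 0]) stool();
translate([-495, 309, 0]) stool();
translate([83, 183, 741]) open_box();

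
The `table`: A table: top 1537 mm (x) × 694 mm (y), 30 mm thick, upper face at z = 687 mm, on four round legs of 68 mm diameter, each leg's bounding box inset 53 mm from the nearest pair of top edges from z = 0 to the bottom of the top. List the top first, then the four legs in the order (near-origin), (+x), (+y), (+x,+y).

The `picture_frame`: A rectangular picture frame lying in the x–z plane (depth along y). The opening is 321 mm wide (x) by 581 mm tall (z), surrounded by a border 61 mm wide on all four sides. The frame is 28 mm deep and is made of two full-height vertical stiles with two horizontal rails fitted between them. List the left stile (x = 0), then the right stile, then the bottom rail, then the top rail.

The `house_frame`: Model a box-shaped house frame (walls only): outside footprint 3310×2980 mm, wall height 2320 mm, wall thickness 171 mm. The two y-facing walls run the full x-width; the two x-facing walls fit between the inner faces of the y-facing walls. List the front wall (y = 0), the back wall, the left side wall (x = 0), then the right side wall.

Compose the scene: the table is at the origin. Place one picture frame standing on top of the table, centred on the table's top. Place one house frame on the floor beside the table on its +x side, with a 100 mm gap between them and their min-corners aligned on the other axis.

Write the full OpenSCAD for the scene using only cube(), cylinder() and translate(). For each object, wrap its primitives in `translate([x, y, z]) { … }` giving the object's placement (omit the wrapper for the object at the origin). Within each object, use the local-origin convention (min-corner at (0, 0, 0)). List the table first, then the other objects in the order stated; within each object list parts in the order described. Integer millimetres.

translate([0, 0, 657]) cube([1537, 694, 30]);
translate([87, 87, 0]) cylinder(h = 657, r = 34);
translate([1450, 87, 0]) cylinder(h = 657, r = 34);
translate([87, 607, 0]) cylinder(h = 657, r = 34);
translate([1450, 607, 0]) cylinder(h = 657, r = 34);
translate([547, 333, 687]) {
  cube([61, 28, 703]);
  translate([382, 0, 0]) cube([61, 28, 703]);
  translate([61, 0, 0]) cube([321, 28, 61]);
  translate([61, 0, 642]) cube([321, 28, 61]);
}
translate([1637, 0, 0]) {
  cube([3310, 171, 2320]);
  translate([0, 2809, 0]) cube([3310, 171, 2320]);
  translate([0, 171, 0]) cube([171, 2638, 2320]);
  translate([3139, 171, 0]) cube([171, 2638, 2320]);
}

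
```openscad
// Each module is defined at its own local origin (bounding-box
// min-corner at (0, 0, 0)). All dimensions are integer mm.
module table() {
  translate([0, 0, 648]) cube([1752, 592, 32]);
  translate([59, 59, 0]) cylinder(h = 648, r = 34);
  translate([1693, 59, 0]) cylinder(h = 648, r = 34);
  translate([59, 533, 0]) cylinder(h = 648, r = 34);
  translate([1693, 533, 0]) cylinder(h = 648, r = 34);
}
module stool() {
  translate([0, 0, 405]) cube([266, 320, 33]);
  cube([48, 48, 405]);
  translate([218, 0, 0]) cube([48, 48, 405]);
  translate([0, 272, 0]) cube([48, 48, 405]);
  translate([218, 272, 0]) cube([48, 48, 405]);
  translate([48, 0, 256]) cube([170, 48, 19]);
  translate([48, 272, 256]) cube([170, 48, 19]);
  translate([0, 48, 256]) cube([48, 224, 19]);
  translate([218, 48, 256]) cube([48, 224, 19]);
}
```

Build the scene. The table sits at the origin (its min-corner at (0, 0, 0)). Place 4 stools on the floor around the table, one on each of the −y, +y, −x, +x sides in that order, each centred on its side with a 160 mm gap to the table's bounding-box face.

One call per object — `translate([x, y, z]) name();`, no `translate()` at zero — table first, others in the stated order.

table();
translate([743, -480, 0]) stool();
translate([743, 752, 0]) stool();
translate([-426, 136, 0]) stool();
translate([1912, 136, 0]) stool();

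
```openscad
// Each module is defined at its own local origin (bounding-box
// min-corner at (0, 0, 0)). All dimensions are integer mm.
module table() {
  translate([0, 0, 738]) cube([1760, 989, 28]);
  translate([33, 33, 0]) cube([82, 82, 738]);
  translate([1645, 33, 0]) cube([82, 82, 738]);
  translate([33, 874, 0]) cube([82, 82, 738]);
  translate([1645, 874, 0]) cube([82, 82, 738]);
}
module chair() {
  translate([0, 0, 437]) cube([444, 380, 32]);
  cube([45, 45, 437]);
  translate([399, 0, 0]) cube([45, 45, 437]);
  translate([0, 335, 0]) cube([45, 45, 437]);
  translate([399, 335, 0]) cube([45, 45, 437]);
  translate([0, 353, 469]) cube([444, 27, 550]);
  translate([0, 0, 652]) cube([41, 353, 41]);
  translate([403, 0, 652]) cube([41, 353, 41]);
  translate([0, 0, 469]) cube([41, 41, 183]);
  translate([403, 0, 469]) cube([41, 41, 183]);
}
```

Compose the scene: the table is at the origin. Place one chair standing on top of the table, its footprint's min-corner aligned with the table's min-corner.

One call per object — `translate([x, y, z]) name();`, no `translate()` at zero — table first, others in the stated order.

table();
translate([0, 0, 766]) chair();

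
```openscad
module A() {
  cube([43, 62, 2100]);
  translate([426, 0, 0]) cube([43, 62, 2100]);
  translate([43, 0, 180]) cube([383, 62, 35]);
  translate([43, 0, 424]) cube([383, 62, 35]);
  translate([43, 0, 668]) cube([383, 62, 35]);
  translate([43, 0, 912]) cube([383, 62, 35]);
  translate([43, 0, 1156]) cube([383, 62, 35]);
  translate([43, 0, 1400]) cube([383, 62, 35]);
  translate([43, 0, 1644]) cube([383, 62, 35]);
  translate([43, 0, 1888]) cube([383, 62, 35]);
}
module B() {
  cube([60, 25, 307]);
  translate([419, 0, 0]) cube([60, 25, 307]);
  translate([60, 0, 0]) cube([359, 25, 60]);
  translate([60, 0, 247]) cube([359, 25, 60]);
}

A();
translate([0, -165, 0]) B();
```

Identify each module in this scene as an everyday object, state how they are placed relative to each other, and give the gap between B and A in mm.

The picture frame's nearest face is 140 mm from the ladder's −y face.

A is a ladder. B is a picture frame. The picture frame is on the floor beside the ladder on its −y side. The gap between the picture frame and the ladder is 140 mm.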